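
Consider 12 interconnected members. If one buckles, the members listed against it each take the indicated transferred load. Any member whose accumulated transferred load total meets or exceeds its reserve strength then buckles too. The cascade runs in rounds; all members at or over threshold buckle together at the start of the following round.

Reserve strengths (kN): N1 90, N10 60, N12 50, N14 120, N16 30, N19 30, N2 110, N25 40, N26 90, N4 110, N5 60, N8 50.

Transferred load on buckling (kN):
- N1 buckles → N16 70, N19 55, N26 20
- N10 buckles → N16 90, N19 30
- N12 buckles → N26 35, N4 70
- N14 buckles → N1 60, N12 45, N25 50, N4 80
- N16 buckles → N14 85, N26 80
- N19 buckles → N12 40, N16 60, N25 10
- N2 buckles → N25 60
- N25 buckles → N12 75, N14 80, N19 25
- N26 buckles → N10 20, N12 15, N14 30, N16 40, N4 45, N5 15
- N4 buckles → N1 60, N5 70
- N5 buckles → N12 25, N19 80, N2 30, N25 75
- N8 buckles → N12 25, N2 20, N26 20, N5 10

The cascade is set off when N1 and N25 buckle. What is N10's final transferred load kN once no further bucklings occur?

Round 1 — N1, N25 buckle (initial).
  N12: +75 → 75 ≥ 50
  N14: +80 → 80 < 120
  N16: +70 → 70 ≥ 30
  N19: +55+25 → 80 ≥ 30
  N26: +20 → 20 < 90
Round 2 — N12, N16, N19 buckle.
  N14: +85 → 165 ≥ 120
  N26: +35+80 → 135 ≥ 90
  N4: +70 → 70 < 110
Round 3 — N14, N26 buckle.
  N10: +20 → 20 < 60
  N4: +80+45 → 195 ≥ 110
  N5: +15 → 15 < 60
Round 4 — N4 buckles.
  N5: +70 → 85 ≥ 60
Round 5 — N5 buckles.
  N2: +30 → 30 < 110
No further bucklings.

20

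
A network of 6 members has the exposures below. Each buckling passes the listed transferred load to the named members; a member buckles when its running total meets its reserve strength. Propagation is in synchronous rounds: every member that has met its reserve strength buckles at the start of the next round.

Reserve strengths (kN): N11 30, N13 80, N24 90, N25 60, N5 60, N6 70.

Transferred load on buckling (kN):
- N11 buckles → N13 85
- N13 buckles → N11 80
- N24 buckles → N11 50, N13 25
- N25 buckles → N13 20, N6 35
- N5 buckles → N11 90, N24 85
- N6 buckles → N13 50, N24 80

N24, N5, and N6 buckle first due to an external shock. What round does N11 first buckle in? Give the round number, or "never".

2

Round 1 — N24, N5, N6 buckle (initial).
  N11: +50+90 → 140 ≥ 30
  N13: +25+50 → 75 < 80
Round 2 — N11 buckles.
  N13: +85 → 160 ≥ 80
Round 3 — N13 buckles.
No further bucklings.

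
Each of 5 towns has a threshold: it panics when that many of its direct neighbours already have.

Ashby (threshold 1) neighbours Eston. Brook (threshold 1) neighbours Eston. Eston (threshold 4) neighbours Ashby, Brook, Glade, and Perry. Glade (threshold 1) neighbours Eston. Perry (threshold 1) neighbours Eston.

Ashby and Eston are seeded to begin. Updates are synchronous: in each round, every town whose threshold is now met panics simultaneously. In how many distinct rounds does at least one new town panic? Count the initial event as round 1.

Round 1 — Ashby, Eston panic (initial).
Round 2 — checking thresholds:
  Brook: 1 of 1 neighbours ≥ 1, panics.
  Glade: 1 of 1 neighbours ≥ 1, panics.
  Perry: 1 of 1 neighbours ≥ 1, panics.
Round 3 — no new panics; cascade stops.

2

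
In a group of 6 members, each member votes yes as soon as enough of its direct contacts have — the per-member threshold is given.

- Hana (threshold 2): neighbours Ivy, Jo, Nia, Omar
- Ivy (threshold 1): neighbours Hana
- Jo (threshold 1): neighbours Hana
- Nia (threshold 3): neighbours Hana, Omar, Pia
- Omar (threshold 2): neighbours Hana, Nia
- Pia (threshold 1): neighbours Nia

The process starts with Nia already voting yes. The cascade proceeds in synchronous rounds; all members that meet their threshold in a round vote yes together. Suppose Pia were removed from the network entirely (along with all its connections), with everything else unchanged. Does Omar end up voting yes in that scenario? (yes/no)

no

With Pia removed:
Round 1 — Nia votes yes (initial).
Round 2 — no new yes votes; cascade stops.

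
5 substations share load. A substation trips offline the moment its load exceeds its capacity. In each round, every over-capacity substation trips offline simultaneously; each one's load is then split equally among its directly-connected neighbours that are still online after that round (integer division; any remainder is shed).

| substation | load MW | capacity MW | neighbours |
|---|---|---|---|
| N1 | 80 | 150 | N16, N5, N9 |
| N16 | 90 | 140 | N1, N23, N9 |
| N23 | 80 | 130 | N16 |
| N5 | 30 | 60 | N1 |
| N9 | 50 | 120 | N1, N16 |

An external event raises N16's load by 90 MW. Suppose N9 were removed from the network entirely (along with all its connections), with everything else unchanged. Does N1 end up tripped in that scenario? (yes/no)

With N9 removed:
Round 1 — N16 at 180 > 140. N16 trips offline.
  N16 sheds 180 MW to N1, N23: 90 each.
    N1: 80+90 = 170 > 150
    N23: 80+90 = 170 > 130
Round 2 — N1, N23 trip offline.
  N1 sheds 170 MW to N5: 170 each.
    N5: 30+170 = 200 > 60
  N23 sheds 170 MW: no online neighbours, lost.
Round 3 — N5 trips offline.
  N5 sheds 200 MW: no online neighbours, lost.
No further trips.

yes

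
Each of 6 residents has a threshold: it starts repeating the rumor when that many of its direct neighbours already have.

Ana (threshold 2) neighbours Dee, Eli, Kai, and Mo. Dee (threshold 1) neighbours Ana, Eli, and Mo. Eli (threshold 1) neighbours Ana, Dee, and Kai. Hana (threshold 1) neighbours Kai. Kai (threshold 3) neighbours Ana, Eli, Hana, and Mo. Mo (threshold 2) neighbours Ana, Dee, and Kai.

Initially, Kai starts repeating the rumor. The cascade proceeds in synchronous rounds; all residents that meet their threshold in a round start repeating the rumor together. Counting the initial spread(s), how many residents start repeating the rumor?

Round 1 — Kai starts repeating the rumor (initial).
Round 2 — checking thresholds:
  Ana: 1 of 4 neighbours < 2, not yet.
  Eli: 1 of 3 neighbours ≥ 1, starts repeating the rumor.
  Hana: 1 of 1 neighbours ≥ 1, starts repeating the rumor.
  Mo: 1 of 3 neighbours < 2, not yet.
Round 3 — checking thresholds:
  Ana: 2 of 4 neighbours ≥ 2, starts repeating the rumor.
  Dee: 1 of 3 neighbours ≥ 1, starts repeating the rumor.
  Mo: 1 of 3 neighbours < 2, not yet.
Round 4 — checking thresholds:
  Mo: 3 of 3 neighbours ≥ 2, starts repeating the rumor.
Round 5 — no new spreads; cascade stops.

6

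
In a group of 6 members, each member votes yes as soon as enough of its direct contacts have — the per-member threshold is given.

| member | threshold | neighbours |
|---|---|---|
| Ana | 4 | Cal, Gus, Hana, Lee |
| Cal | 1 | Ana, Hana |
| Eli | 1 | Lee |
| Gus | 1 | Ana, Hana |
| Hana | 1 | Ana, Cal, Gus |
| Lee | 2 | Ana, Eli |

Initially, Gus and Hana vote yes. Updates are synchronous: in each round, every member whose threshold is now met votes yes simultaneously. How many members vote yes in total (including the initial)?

3

Round 1 — Gus, Hana vote yes (initial).
Round 2 — checking thresholds:
  Ana: 2 of 4 neighbours < 4, holds.
  Cal: 1 of 2 neighbours ≥ 1, votes yes.
Round 3 — no new yes votes; cascade stops.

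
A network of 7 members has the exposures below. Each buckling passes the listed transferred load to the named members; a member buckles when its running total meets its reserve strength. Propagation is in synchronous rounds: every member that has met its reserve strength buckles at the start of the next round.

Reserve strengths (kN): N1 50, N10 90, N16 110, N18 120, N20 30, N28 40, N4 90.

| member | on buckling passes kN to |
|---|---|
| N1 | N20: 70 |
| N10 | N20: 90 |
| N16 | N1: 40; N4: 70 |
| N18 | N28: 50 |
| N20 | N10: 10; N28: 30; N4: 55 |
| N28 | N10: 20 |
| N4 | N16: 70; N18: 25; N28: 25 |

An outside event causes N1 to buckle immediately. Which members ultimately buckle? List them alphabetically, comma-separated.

N1, N20

Round 1 — N1 buckles (initial).
  N20: +70 → 70 ≥ 30
Round 2 — N20 buckles.
  N10: +10 → 10 < 90
  N28: +30 → 30 < 40
  N4: +55 → 55 < 90
No further bucklings.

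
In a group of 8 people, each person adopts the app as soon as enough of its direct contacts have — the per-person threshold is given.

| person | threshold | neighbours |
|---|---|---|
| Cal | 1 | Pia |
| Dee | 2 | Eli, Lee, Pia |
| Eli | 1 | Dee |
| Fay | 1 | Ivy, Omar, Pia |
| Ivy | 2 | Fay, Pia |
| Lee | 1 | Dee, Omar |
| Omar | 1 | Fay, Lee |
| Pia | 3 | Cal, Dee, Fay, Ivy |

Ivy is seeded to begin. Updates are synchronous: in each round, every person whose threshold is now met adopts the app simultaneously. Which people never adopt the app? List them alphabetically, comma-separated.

Round 1 — Ivy adopts the app (initial).
Round 2 — checking thresholds:
  Fay: 1 of 3 neighbours ≥ 1, adopts the app.
  Pia: 1 of 4 neighbours < 3, below threshold.
Round 3 — checking thresholds:
  Omar: 1 of 2 neighbours ≥ 1, adopts the app.
  Pia: 2 of 4 neighbours < 3, below threshold.
Round 4 — checking thresholds:
  Lee: 1 of 2 neighbours ≥ 1, adopts the app.
  Pia: 2 of 4 neighbours < 3, below threshold.
Round 5 — no new adoptions; cascade stops.

Cal, Dee, Eli, Pia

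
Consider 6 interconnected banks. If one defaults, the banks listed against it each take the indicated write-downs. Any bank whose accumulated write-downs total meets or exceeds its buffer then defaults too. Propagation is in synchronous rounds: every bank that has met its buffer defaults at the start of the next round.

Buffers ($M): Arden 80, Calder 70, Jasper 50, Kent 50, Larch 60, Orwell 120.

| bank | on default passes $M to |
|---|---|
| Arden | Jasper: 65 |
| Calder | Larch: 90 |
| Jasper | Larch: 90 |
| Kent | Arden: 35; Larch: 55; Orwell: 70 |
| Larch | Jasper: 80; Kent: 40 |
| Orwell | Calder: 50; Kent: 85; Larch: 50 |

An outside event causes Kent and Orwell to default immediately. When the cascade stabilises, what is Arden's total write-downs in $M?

Round 1 — Kent, Orwell default (initial).
  Arden: +35 → 35 < 80
  Calder: +50 → 50 < 70
  Larch: +55+50 → 105 ≥ 60
Round 2 — Larch defaults.
  Jasper: +80 → 80 ≥ 50
Round 3 — Jasper defaults.
No further defaults.

35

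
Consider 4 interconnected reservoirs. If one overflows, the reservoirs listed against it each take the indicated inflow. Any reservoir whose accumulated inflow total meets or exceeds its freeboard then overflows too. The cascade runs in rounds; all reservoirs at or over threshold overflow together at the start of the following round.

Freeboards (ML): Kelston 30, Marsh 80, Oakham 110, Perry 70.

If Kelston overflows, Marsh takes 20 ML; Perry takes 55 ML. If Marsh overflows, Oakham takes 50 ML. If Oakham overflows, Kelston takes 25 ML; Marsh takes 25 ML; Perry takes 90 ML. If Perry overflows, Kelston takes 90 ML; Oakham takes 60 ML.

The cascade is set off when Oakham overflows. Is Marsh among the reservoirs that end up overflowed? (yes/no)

no

Round 1 — Oakham overflows (initial).
  Kelston: +25 → 25 < 30
  Marsh: +25 → 25 < 80
  Perry: +90 → 90 ≥ 70
Round 2 — Perry overflows.
  Kelston: +90 → 115 ≥ 30
Round 3 — Kelston overflows.
  Marsh: +20 → 45 < 80
No further overflows.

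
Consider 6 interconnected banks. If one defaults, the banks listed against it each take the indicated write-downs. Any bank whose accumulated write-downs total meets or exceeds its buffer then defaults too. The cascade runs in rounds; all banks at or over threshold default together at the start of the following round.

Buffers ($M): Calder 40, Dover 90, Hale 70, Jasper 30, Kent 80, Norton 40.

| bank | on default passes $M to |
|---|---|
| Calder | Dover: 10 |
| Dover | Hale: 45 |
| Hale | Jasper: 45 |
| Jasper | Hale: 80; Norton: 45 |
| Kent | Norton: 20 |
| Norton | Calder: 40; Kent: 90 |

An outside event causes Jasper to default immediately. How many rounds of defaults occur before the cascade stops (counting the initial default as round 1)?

Round 1 — Jasper defaults (initial).
  Hale: +80 → 80 ≥ 70
  Norton: +45 → 45 ≥ 40
Round 2 — Hale, Norton default.
  Calder: +40 → 40 ≥ 40
  Kent: +90 → 90 ≥ 80
Round 3 — Calder, Kent default.
  Dover: +10 → 10 < 90
No further defaults.

3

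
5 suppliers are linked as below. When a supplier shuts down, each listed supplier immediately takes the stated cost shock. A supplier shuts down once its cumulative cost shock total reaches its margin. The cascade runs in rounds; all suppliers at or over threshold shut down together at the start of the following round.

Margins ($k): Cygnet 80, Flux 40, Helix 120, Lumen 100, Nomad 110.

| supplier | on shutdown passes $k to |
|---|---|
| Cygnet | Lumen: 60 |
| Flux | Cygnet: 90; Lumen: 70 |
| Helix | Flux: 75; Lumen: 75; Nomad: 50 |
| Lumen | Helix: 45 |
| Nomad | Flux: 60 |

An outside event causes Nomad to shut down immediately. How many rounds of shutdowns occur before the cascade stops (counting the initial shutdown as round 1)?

Round 1 — Nomad shuts down (initial).
  Flux: +60 → 60 ≥ 40
Round 2 — Flux shuts down.
  Cygnet: +90 → 90 ≥ 80
  Lumen: +70 → 70 < 100
Round 3 — Cygnet shuts down.
  Lumen: +60 → 130 ≥ 100
Round 4 — Lumen shuts down.
  Helix: +45 → 45 < 120
No further shutdowns.

4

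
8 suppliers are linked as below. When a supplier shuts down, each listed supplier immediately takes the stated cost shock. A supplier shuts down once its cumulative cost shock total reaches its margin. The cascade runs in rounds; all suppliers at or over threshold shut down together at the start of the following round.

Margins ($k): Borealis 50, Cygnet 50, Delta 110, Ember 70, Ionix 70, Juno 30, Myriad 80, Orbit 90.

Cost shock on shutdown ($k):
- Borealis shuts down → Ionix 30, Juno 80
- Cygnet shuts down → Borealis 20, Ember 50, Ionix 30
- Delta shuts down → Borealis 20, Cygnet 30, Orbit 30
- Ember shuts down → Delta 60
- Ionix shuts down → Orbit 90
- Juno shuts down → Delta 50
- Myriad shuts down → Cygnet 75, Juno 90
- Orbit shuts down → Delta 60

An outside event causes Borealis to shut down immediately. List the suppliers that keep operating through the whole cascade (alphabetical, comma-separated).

Round 1 — Borealis shuts down (initial).
  Ionix: +30 → 30 < 70
  Juno: +80 → 80 ≥ 30
Round 2 — Juno shuts down.
  Delta: +50 → 50 < 110
No further shutdowns.

Cygnet, Delta, Ember, Ionix, Myriad, Orbit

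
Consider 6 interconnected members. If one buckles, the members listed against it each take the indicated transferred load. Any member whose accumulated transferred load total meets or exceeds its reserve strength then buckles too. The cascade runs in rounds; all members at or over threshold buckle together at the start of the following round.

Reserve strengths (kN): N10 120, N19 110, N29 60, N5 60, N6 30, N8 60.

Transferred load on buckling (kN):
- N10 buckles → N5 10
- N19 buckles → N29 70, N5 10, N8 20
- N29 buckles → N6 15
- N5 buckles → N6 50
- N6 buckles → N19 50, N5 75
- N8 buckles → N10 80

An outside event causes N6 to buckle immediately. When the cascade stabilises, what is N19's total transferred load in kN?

Round 1 — N6 buckles (initial).
  N19: +50 → 50 < 110
  N5: +75 → 75 ≥ 60
Round 2 — N5 buckles.
No further bucklings.

50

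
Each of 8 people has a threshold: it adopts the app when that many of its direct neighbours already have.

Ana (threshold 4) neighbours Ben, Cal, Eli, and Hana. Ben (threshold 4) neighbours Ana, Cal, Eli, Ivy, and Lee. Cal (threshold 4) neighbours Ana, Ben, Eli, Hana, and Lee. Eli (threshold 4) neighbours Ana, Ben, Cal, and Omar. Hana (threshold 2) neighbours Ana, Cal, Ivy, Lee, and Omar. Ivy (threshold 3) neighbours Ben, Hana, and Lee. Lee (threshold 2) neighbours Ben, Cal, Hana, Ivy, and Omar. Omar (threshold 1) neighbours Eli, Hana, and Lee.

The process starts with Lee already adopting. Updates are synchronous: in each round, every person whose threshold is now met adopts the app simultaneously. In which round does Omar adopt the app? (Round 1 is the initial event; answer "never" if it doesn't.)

Round 1 — Lee adopts the app (initial).
Round 2 — checking thresholds:
  Ben: 1 of 5 neighbours < 4, not yet.
  Cal: 1 of 5 neighbours < 4, not yet.
  Hana: 1 of 5 neighbours < 2, not yet.
  Ivy: 1 of 3 neighbours < 3, not yet.
  Omar: 1 of 3 neighbours ≥ 1, adopts the app.
Round 3 — checking thresholds:
  Ben: 1 of 5 neighbours < 4, not yet.
  Cal: 1 of 5 neighbours < 4, not yet.
  Eli: 1 of 4 neighbours < 4, not yet.
  Hana: 2 of 5 neighbours ≥ 2, adopts the app.
  Ivy: 1 of 3 neighbours < 3, not yet.
Round 4 — no new adoptions; cascade stops.

2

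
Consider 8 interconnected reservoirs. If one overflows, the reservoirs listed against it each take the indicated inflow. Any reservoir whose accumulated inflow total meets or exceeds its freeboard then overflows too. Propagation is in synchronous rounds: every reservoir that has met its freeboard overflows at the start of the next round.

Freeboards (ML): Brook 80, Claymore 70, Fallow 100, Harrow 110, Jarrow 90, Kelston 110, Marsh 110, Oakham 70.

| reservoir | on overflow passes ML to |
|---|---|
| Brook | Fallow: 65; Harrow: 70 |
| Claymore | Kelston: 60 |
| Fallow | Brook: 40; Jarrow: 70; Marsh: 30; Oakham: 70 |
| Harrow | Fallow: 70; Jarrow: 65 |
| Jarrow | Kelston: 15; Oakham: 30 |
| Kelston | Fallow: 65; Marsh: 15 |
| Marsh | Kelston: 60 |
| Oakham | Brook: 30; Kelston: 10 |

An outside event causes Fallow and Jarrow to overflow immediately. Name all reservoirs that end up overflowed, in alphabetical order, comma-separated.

Fallow, Jarrow, Oakham

Round 1 — Fallow, Jarrow overflow (initial).
  Brook: +40 → 40 < 80
  Kelston: +15 → 15 < 110
  Marsh: +30 → 30 < 110
  Oakham: +70+30 → 100 ≥ 70
Round 2 — Oakham overflows.
  Brook: +30 → 70 < 80
  Kelston: +10 → 25 < 110
No further overflows.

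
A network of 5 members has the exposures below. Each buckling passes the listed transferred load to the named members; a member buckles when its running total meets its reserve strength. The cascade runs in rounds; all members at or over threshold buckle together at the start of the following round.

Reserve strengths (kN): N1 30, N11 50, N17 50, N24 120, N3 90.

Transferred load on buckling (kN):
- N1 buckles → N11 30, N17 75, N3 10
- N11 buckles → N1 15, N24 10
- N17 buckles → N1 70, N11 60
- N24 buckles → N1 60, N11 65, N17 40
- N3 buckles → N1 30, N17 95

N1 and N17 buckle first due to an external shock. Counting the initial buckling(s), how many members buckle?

Round 1 — N1, N17 buckle (initial).
  N11: +30+60 → 90 ≥ 50
  N3: +10 → 10 < 90
Round 2 — N11 buckles.
  N24: +10 → 10 < 120
No further bucklings.

3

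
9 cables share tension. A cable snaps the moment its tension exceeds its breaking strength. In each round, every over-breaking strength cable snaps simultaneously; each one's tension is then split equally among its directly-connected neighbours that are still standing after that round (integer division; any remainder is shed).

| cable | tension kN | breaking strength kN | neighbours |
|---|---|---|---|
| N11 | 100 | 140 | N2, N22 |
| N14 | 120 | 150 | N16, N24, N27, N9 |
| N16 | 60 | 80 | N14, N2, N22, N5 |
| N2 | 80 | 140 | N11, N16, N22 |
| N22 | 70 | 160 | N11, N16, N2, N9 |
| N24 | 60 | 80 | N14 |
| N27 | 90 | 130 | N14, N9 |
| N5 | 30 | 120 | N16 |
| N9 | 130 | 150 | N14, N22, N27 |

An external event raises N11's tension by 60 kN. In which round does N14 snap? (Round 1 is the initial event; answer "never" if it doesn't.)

4

Round 1 — N11 at 160 > 140. N11 snaps.
  N11 sheds 160 kN to N2, N22: 80 each.
    N2: 80+80 = 160 > 140
    N22: 70+80 = 150 ≤ 160
Round 2 — N2 snaps.
  N2 sheds 160 kN to N16, N22: 80 each.
    N16: 60+80 = 140 > 80
    N22: 150+80 = 230 > 160
Round 3 — N16, N22 snap.
  N16 sheds 140 kN to N14, N5: 70 each.
    N14: 120+70 = 190 > 150
    N5: 30+70 = 100 ≤ 120
  N22 sheds 230 kN to N9: 230 each.
    N9: 130+230 = 360 > 150
Round 4 — N14, N9 snap.
  N14 sheds 190 kN to N24, N27: 95 each.
    N24: 60+95 = 155 > 80
    N27: 90+95 = 185 > 130
  N9 sheds 360 kN to N27: 360 each.
    N27: 185+360 = 545 > 130
Round 5 — N24, N27 snap.
  N24 sheds 155 kN: no online neighbours, lost.
  N27 sheds 545 kN: no online neighbours, lost.
No further breaks.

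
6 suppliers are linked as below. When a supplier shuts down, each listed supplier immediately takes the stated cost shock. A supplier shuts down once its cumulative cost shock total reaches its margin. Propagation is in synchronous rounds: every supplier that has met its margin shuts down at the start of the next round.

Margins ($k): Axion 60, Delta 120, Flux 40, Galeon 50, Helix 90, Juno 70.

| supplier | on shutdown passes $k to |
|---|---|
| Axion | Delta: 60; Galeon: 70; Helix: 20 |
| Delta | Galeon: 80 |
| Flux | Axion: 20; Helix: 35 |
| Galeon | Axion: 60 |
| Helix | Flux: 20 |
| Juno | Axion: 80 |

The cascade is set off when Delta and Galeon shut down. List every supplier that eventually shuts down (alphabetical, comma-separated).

Round 1 — Delta, Galeon shut down (initial).
  Axion: +60 → 60 ≥ 60
Round 2 — Axion shuts down.
  Helix: +20 → 20 < 90
No further shutdowns.

Axion, Delta, Galeon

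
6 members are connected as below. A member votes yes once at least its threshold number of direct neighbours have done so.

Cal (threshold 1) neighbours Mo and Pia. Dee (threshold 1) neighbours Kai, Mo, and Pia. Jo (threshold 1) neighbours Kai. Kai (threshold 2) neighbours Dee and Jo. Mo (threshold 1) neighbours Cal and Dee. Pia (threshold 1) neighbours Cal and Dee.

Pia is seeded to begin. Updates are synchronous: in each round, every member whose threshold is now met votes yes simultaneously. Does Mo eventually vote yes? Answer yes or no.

Round 1 — Pia votes yes (initial).
Round 2 — checking thresholds:
  Cal: 1 of 2 neighbours ≥ 1, votes yes.
  Dee: 1 of 3 neighbours ≥ 1, votes yes.
Round 3 — checking thresholds:
  Kai: 1 of 2 neighbours < 2, below threshold.
  Mo: 2 of 2 neighbours ≥ 1, votes yes.
Round 4 — no new yes votes; cascade stops.

yes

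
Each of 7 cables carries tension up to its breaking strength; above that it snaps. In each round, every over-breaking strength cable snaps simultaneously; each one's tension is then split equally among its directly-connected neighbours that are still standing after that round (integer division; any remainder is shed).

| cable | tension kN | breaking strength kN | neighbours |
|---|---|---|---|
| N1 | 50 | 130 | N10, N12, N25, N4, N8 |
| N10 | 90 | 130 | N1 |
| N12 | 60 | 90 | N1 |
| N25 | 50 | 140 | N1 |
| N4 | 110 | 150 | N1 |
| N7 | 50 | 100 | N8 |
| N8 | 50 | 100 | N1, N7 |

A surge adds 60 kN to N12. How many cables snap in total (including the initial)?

Round 1 — N12 at 120 > 90. N12 snaps.
  N12 sheds 120 kN to N1: 120 each.
    N1: 50+120 = 170 > 130
Round 2 — N1 snaps.
  N1 sheds 170 kN to N10, N25, N4, N8: 42 each (2 lost).
    N10: 90+42 = 132 > 130
    N25: 50+42 = 92 ≤ 140
    N4: 110+42 = 152 > 150
    N8: 50+42 = 92 ≤ 100
Round 3 — N10, N4 snap.
  N10 sheds 132 kN: no online neighbours, lost.
  N4 sheds 152 kN: no online neighbours, lost.
No further breaks.

4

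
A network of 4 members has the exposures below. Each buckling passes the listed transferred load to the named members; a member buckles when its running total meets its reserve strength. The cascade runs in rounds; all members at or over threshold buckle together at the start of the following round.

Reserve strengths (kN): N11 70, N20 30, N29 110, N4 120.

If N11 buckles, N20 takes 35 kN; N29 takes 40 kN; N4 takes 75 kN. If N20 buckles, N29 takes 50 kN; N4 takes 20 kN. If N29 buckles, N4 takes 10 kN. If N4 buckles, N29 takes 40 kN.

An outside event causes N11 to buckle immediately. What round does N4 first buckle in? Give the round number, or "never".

never

Round 1 — N11 buckles (initial).
  N20: +35 → 35 ≥ 30
  N29: +40 → 40 < 110
  N4: +75 → 75 < 120
Round 2 — N20 buckles.
  N29: +50 → 90 < 110
  N4: +20 → 95 < 120
No further bucklings.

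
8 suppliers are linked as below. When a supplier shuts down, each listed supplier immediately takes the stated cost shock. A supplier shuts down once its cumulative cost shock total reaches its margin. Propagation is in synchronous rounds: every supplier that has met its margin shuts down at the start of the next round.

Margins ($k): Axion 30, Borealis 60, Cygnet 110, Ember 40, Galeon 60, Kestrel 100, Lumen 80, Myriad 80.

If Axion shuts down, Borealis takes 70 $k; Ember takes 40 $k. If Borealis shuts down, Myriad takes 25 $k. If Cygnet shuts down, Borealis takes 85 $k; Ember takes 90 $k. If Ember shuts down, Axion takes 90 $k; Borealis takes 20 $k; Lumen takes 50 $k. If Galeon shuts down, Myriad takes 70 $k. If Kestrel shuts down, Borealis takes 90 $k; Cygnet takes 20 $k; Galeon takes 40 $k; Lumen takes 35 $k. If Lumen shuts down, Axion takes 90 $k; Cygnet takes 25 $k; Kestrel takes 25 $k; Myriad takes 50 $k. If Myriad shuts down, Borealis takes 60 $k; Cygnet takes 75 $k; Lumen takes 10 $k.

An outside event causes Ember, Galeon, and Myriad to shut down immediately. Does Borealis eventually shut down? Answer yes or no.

yes

Round 1 — Ember, Galeon, Myriad shut down (initial).
  Axion: +90 → 90 ≥ 30
  Borealis: +20+60 → 80 ≥ 60
  Cygnet: +75 → 75 < 110
  Lumen: +50+10 → 60 < 80
Round 2 — Axion, Borealis shut down.
No further shutdowns.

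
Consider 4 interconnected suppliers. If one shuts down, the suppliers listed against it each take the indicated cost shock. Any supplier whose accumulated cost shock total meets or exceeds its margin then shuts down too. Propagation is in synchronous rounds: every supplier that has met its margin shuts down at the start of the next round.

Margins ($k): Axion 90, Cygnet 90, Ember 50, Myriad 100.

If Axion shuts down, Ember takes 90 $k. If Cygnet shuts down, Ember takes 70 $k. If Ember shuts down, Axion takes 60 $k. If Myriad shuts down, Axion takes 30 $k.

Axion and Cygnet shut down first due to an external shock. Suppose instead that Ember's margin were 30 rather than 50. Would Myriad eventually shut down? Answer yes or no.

no

With Ember's margin at 30:
Round 1 — Axion, Cygnet shut down (initial).
  Ember: +90+70 → 160 ≥ 30
Round 2 — Ember shuts down.
No further shutdowns.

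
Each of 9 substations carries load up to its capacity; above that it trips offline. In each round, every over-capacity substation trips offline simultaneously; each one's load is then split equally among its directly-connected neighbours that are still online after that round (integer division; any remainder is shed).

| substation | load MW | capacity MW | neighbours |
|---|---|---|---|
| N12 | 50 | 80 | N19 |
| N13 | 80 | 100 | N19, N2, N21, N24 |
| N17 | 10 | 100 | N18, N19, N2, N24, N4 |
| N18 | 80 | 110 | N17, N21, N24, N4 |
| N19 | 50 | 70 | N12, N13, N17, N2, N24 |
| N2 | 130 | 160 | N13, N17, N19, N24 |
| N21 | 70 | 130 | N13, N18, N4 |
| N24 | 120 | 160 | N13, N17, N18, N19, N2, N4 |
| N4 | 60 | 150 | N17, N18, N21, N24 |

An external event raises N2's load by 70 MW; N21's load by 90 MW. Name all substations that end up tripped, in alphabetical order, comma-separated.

N12, N13, N17, N18, N19, N2, N21, N24, N4

Round 1 — N2 at 200 > 160; N21 at 160 > 130. N2, N21 trip offline.
  N2 sheds 200 MW to N13, N17, N19, N24: 50 each.
    N13: 80+50 = 130 > 100
    N17: 10+50 = 60 ≤ 100
    N19: 50+50 = 100 > 70
    N24: 120+50 = 170 > 160
  N21 sheds 160 MW to N13, N18, N4: 53 each (1 lost).
    N13: 130+53 = 183 > 100
    N18: 80+53 = 133 > 110
    N4: 60+53 = 113 ≤ 150
Round 2 — N13, N18, N19, N24 trip offline.
  N13 sheds 183 MW: no online neighbours, lost.
  N18 sheds 133 MW to N17, N4: 66 each (1 lost).
    N17: 60+66 = 126 > 100
    N4: 113+66 = 179 > 150
  N19 sheds 100 MW to N12, N17: 50 each.
    N12: 50+50 = 100 > 80
    N17: 126+50 = 176 > 100
  N24 sheds 170 MW to N17, N4: 85 each.
    N17: 176+85 = 261 > 100
    N4: 179+85 = 264 > 150
Round 3 — N12, N17, N4 trip offline.
  N12 sheds 100 MW: no online neighbours, lost.
  N17 sheds 261 MW: no online neighbours, lost.
  N4 sheds 264 MW: no online neighbours, lost.
No further trips.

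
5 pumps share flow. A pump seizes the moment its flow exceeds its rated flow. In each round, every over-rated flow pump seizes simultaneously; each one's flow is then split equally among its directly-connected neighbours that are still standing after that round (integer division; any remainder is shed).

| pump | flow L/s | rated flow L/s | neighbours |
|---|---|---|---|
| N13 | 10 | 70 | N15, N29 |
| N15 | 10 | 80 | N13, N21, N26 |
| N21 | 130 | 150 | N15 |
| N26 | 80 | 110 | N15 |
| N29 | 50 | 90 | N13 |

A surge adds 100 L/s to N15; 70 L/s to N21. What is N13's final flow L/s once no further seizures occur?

65

Round 1 — N15 at 110 > 80; N21 at 200 > 150. N15, N21 seize.
  N15 sheds 110 L/s to N13, N26: 55 each.
    N13: 10+55 = 65 ≤ 70
    N26: 80+55 = 135 > 110
  N21 sheds 200 L/s: no online neighbours, lost.
Round 2 — N26 seizes.
  N26 sheds 135 L/s: no online neighbours, lost.
No further seizures.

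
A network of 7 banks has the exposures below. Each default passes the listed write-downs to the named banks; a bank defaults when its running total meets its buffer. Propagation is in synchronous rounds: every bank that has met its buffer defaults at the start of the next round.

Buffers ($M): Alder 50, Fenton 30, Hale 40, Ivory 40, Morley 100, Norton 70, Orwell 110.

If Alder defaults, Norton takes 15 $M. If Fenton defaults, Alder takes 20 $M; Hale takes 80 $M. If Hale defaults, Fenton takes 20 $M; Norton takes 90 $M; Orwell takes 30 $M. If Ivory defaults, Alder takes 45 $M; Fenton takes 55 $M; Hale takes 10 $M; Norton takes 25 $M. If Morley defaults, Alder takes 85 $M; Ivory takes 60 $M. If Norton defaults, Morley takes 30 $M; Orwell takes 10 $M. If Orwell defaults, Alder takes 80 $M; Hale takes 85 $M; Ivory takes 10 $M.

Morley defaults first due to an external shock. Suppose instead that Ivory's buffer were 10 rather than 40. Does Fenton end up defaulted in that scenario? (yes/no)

With Ivory's buffer at 10:
Round 1 — Morley defaults (initial).
  Alder: +85 → 85 ≥ 50
  Ivory: +60 → 60 ≥ 10
Round 2 — Alder, Ivory default.
  Fenton: +55 → 55 ≥ 30
  Hale: +10 → 10 < 40
  Norton: +15+25 → 40 < 70
Round 3 — Fenton defaults.
  Hale: +80 → 90 ≥ 40
Round 4 — Hale defaults.
  Norton: +90 → 130 ≥ 70
  Orwell: +30 → 30 < 110
Round 5 — Norton defaults.
  Orwell: +10 → 40 < 110
No further defaults.

yes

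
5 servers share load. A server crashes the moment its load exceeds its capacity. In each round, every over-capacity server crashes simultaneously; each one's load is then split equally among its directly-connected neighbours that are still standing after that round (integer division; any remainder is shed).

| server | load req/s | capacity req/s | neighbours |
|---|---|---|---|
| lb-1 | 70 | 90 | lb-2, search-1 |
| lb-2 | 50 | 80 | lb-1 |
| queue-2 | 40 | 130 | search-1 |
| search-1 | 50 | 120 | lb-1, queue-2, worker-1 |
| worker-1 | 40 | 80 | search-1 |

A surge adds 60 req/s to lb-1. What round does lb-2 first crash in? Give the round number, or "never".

2

Round 1 — lb-1 at 130 > 90. lb-1 crashes.
  lb-1 sheds 130 req/s to lb-2, search-1: 65 each.
    lb-2: 50+65 = 115 > 80
    search-1: 50+65 = 115 ≤ 120
Round 2 — lb-2 crashes.
  lb-2 sheds 115 req/s: no online neighbours, lost.
No further crashes.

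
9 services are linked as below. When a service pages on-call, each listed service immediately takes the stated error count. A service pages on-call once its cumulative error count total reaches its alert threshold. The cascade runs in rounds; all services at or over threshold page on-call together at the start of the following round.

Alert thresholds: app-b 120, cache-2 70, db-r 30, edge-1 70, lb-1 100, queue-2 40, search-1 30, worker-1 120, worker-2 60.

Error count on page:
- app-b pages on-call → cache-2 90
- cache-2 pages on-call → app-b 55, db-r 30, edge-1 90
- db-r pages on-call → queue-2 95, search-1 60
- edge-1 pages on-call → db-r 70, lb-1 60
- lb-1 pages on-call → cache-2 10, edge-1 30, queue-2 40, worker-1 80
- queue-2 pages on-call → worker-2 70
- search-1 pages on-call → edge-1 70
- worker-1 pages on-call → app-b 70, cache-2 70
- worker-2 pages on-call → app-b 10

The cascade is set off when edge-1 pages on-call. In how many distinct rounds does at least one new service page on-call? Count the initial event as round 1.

Round 1 — edge-1 pages on-call (initial).
  db-r: +70 → 70 ≥ 30
  lb-1: +60 → 60 < 100
Round 2 — db-r pages on-call.
  queue-2: +95 → 95 ≥ 40
  search-1: +60 → 60 ≥ 30
Round 3 — queue-2, search-1 page on-call.
  worker-2: +70 → 70 ≥ 60
Round 4 — worker-2 pages on-call.
  app-b: +10 → 10 < 120
No further pages.

4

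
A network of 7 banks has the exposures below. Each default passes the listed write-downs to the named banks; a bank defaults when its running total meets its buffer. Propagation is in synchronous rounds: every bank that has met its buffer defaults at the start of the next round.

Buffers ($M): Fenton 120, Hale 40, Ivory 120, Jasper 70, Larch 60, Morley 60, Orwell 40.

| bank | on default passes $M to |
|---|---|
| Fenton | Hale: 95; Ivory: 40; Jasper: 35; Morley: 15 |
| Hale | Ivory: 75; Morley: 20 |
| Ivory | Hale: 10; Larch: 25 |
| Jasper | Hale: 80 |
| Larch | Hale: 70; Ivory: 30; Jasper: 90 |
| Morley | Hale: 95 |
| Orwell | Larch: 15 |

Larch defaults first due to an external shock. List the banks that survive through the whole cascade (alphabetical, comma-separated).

Fenton, Ivory, Morley, Orwell

Round 1 — Larch defaults (initial).
  Hale: +70 → 70 ≥ 40
  Ivory: +30 → 30 < 120
  Jasper: +90 → 90 ≥ 70
Round 2 — Hale, Jasper default.
  Ivory: +75 → 105 < 120
  Morley: +20 → 20 < 60
No further defaults.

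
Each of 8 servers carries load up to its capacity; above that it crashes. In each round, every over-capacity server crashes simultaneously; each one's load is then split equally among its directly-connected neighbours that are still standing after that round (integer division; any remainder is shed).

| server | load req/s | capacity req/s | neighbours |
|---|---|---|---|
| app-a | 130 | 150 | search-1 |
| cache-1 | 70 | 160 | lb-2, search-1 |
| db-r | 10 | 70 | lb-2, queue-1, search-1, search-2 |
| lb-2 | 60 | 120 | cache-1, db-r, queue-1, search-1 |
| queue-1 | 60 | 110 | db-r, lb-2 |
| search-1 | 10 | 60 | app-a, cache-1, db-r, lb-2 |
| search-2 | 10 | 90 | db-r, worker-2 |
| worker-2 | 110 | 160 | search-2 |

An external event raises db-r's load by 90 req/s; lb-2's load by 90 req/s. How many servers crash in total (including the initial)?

6

Round 1 — db-r at 100 > 70; lb-2 at 150 > 120. db-r, lb-2 crash.
  db-r sheds 100 req/s to queue-1, search-1, search-2: 33 each (1 lost).
    queue-1: 60+33 = 93 ≤ 110
    search-1: 10+33 = 43 ≤ 60
    search-2: 10+33 = 43 ≤ 90
  lb-2 sheds 150 req/s to cache-1, queue-1, search-1: 50 each.
    cache-1: 70+50 = 120 ≤ 160
    queue-1: 93+50 = 143 > 110
    search-1: 43+50 = 93 > 60
Round 2 — queue-1, search-1 crash.
  queue-1 sheds 143 req/s: no online neighbours, lost.
  search-1 sheds 93 req/s to app-a, cache-1: 46 each (1 lost).
    app-a: 130+46 = 176 > 150
    cache-1: 120+46 = 166 > 160
Round 3 — app-a, cache-1 crash.
  app-a sheds 176 req/s: no online neighbours, lost.
  cache-1 sheds 166 req/s: no online neighbours, lost.
No further crashes.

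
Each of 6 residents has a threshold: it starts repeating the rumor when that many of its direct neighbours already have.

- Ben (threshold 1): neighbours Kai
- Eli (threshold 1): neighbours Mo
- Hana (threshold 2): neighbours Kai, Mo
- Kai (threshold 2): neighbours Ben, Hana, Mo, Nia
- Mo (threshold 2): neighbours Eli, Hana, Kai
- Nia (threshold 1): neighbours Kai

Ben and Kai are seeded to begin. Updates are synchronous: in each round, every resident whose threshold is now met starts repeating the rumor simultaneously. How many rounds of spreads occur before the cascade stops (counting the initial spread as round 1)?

2

Round 1 — Ben, Kai start repeating the rumor (initial).
Round 2 — checking thresholds:
  Hana: 1 of 2 neighbours < 2, not yet.
  Mo: 1 of 3 neighbours < 2, not yet.
  Nia: 1 of 1 neighbours ≥ 1, starts repeating the rumor.
Round 3 — no new spreads; cascade stops.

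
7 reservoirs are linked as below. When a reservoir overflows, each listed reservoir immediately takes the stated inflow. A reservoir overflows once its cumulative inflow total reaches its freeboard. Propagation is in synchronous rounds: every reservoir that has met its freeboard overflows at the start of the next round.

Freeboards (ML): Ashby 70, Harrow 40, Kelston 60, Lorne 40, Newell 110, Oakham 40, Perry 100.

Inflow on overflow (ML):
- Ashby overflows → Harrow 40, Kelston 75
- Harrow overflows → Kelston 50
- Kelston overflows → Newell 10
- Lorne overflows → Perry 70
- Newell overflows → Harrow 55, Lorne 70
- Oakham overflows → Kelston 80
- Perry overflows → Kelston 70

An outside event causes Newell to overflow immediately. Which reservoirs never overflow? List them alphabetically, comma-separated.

Ashby, Kelston, Oakham, Perry

Round 1 — Newell overflows (initial).
  Harrow: +55 → 55 ≥ 40
  Lorne: +70 → 70 ≥ 40
Round 2 — Harrow, Lorne overflow.
  Kelston: +50 → 50 < 60
  Perry: +70 → 70 < 100
No further overflows.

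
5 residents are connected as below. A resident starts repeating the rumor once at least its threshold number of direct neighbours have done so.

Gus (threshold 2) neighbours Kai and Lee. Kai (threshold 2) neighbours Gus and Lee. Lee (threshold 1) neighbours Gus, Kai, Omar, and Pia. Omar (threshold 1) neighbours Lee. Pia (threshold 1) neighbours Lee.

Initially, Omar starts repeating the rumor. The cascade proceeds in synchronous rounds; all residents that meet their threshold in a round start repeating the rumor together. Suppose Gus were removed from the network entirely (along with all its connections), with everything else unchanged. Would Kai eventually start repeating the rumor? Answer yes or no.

no

With Gus removed:
Round 1 — Omar starts repeating the rumor (initial).
Round 2 — checking thresholds:
  Lee: 1 of 3 neighbours ≥ 1, starts repeating the rumor.
Round 3 — checking thresholds:
  Kai: 1 of 1 neighbours < 2, below threshold.
  Pia: 1 of 1 neighbours ≥ 1, starts repeating the rumor.
Round 4 — no new spreads; cascade stops.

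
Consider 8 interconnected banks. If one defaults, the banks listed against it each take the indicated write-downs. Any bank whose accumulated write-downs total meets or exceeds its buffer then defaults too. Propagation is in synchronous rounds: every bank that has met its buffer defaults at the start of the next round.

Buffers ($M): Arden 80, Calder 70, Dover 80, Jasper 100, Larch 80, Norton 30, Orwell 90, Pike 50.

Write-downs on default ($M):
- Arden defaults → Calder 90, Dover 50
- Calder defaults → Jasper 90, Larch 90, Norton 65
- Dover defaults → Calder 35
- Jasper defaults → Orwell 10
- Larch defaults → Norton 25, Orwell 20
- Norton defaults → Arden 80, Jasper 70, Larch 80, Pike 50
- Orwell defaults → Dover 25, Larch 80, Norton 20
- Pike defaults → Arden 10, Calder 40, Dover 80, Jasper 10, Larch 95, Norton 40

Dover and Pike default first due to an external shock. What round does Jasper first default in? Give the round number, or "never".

Round 1 — Dover, Pike default (initial).
  Arden: +10 → 10 < 80
  Calder: +35+40 → 75 ≥ 70
  Jasper: +10 → 10 < 100
  Larch: +95 → 95 ≥ 80
  Norton: +40 → 40 ≥ 30
Round 2 — Calder, Larch, Norton default.
  Arden: +80 → 90 ≥ 80
  Jasper: +90+70 → 170 ≥ 100
  Orwell: +20 → 20 < 90
Round 3 — Arden, Jasper default.
  Orwell: +10 → 30 < 90
No further defaults.

3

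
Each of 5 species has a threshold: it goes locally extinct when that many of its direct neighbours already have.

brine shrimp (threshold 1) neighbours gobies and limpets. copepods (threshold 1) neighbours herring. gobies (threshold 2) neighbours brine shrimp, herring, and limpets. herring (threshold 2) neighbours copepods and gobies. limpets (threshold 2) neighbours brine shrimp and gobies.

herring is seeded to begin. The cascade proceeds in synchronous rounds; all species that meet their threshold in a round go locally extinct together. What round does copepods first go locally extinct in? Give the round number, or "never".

2

Round 1 — herring goes locally extinct (initial).
Round 2 — checking thresholds:
  copepods: 1 of 1 neighbours ≥ 1, goes locally extinct.
  gobies: 1 of 3 neighbours < 2, below threshold.
Round 3 — no new extinctions; cascade stops.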